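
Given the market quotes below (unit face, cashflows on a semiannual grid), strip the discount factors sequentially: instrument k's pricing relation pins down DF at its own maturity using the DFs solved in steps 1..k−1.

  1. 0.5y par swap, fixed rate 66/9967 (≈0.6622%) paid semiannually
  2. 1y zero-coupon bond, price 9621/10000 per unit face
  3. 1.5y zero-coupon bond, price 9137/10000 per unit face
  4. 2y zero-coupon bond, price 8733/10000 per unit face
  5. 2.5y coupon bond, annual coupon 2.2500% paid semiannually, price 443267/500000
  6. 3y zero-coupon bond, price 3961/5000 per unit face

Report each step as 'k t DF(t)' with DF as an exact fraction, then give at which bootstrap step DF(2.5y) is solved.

1 1/2 9967/10000
2 1 9621/10000
3 3/2 9137/10000
4 2 8733/10000
5 5/2 167/200
6 3 3961/5000
DF(2.5y) is solved at step 5

step 1 [0.5y] swap r/2=33/9967: DF=(1 − 33/9967·(0))/(1+33/9967) = 9967/10000 ≈ 0.996700
step 2 [1y] zero: DF = P = 9621/10000 ≈ 0.962100
step 3 [1.5y] zero: DF = P = 9137/10000 ≈ 0.913700
step 4 [2y] zero: DF = P = 8733/10000 ≈ 0.873300
step 5 [2.5y] bond c/2=9/800: DF=(443267/500000 − 9/800·(0.996700+0.962100+0.913700+0.873300))/(1+9/800) = 167/200 ≈ 0.835000
step 6 [3y] zero: DF = P = 3961/5000 ≈ 0.792200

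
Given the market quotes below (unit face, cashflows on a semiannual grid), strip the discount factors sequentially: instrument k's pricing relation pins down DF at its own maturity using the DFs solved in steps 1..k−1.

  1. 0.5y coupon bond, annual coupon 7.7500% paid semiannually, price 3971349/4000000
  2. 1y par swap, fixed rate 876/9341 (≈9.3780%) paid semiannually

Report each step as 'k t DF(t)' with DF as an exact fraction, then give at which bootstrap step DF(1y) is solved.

1 1/2 4779/5000
2 1 2281/2500
DF(1y) is solved at step 2

step 1 [0.5y] bond c/2=31/800: DF=(3971349/4000000 − 31/800·(0))/(1+31/800) = 4779/5000 ≈ 0.955800
step 2 [1y] swap r/2=438/9341: DF=(1 − 438/9341·(0.955800))/(1+438/9341) = 2281/2500 ≈ 0.912400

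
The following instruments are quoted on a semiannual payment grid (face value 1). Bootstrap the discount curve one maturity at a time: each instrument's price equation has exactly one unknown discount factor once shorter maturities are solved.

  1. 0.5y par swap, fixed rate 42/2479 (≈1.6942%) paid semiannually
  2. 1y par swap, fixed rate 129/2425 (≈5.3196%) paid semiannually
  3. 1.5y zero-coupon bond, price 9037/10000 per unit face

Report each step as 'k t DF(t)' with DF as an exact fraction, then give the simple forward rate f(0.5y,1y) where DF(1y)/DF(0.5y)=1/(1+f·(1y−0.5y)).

step 1 [0.5y] swap r/2=21/2479: DF=(1 − 21/2479·(0))/(1+21/2479) = 2479/2500 ≈ 0.991600
step 2 [1y] swap r/2=129/4850: DF=(1 − 129/4850·(0.991600))/(1+129/4850) = 2371/2500 ≈ 0.948400
step 3 [1.5y] zero: DF = P = 9037/10000 ≈ 0.903700

1 1/2 2479/2500
2 1 2371/2500
3 3/2 9037/10000
f(0.5y,1y) = ((2479/2500)/(2371/2500) − 1)/(1/2) = 216/2371 ≈ 9.1101%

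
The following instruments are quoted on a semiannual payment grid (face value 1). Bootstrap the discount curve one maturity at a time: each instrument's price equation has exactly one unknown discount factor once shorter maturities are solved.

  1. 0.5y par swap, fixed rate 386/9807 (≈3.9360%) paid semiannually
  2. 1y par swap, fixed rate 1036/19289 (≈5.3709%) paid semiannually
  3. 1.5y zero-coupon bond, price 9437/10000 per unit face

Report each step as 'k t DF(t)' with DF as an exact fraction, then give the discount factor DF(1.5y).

step 1 [0.5y] swap r/2=193/9807: DF=(1 − 193/9807·(0))/(1+193/9807) = 9807/10000 ≈ 0.980700
step 2 [1y] swap r/2=518/19289: DF=(1 − 518/19289·(0.980700))/(1+518/19289) = 4741/5000 ≈ 0.948200
step 3 [1.5y] zero: DF = P = 9437/10000 ≈ 0.943700

1 1/2 9807/10000
2 1 4741/5000
3 3/2 9437/10000
DF(1.5y) = 9437/10000 ≈ 0.943700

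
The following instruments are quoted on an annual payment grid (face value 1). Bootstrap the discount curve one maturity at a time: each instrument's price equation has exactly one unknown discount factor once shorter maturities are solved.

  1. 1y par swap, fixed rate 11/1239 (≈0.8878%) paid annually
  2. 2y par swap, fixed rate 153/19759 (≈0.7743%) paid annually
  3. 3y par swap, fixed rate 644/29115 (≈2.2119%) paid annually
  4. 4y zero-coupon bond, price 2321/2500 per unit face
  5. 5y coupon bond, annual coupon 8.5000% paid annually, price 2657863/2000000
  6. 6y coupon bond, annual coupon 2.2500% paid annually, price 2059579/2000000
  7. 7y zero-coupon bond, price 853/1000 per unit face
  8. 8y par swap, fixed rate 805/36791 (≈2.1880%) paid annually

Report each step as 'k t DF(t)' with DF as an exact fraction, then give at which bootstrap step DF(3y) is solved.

1 1 1239/1250
2 2 9847/10000
3 3 2339/2500
4 4 2321/2500
5 5 231/250
6 6 9023/10000
7 7 853/1000
8 8 839/1000
DF(3y) is solved at step 3

step 1 [1y] swap r/1=11/1239: DF=(1 − 11/1239·(0))/(1+11/1239) = 1239/1250 ≈ 0.991200
step 2 [2y] swap r/1=153/19759: DF=(1 − 153/19759·(0.991200))/(1+153/19759) = 9847/10000 ≈ 0.984700
step 3 [3y] swap r/1=644/29115: DF=(1 − 644/29115·(0.991200+0.984700))/(1+644/29115) = 2339/2500 ≈ 0.935600
step 4 [4y] zero: DF = P = 2321/2500 ≈ 0.928400
step 5 [5y] bond c/1=17/200: DF=(2657863/2000000 − 17/200·(0.991200+0.984700+0.935600+0.928400))/(1+17/200) = 231/250 ≈ 0.924000
step 6 [6y] bond c/1=9/400: DF=(2059579/2000000 − 9/400·(0.991200+0.984700+0.935600+0.928400+0.924000))/(1+9/400) = 9023/10000 ≈ 0.902300
step 7 [7y] zero: DF = P = 853/1000 ≈ 0.853000
step 8 [8y] swap r/1=805/36791: DF=(1 − 805/36791·(0.991200+0.984700+0.935600+0.928400+0.924000+0.902300+0.853000))/(1+805/36791) = 839/1000 ≈ 0.839000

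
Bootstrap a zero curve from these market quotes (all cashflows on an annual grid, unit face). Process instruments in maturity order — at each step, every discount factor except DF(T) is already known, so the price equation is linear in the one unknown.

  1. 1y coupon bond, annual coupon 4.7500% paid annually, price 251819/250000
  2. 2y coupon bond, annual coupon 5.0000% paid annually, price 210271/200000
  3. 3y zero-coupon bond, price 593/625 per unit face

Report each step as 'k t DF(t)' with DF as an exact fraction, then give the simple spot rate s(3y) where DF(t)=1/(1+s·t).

1 1 601/625
2 2 1911/2000
3 3 593/625
s(3y) = (1/(593/625) − 1)/(3) = 32/1779 ≈ 1.7988%

step 1 [1y] bond c/1=19/400: DF=(251819/250000 − 19/400·(0))/(1+19/400) = 601/625 ≈ 0.961600
step 2 [2y] bond c/1=1/20: DF=(210271/200000 − 1/20·(0.961600))/(1+1/20) = 1911/2000 ≈ 0.955500
step 3 [3y] zero: DF = P = 593/625 ≈ 0.948800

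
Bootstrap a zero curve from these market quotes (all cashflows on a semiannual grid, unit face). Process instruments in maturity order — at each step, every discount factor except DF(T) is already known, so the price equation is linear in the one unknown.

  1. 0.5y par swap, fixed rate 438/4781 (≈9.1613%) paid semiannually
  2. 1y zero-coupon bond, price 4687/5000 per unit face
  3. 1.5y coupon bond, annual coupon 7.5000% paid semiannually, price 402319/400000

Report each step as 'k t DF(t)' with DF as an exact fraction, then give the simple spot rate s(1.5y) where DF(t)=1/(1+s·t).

1 1/2 4781/5000
2 1 4687/5000
3 3/2 901/1000
s(1.5y) = (1/(901/1000) − 1)/(3/2) = 66/901 ≈ 7.3252%

step 1 [0.5y] swap r/2=219/4781: DF=(1 − 219/4781·(0))/(1+219/4781) = 4781/5000 ≈ 0.956200
step 2 [1y] zero: DF = P = 4687/5000 ≈ 0.937400
step 3 [1.5y] bond c/2=3/80: DF=(402319/400000 − 3/80·(0.956200+0.937400))/(1+3/80) = 901/1000 ≈ 0.901000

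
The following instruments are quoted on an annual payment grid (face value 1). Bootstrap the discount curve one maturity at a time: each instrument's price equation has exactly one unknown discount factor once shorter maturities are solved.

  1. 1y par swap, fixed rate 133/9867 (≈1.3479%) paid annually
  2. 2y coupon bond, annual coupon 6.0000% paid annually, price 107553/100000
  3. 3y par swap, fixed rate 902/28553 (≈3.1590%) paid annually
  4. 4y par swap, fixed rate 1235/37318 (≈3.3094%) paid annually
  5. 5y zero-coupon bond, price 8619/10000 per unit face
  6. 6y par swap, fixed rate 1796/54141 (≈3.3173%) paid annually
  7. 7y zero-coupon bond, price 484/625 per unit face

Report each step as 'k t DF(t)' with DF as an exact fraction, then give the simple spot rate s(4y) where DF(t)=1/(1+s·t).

step 1 [1y] swap r/1=133/9867: DF=(1 − 133/9867·(0))/(1+133/9867) = 9867/10000 ≈ 0.986700
step 2 [2y] bond c/1=3/50: DF=(107553/100000 − 3/50·(0.986700))/(1+3/50) = 2397/2500 ≈ 0.958800
step 3 [3y] swap r/1=902/28553: DF=(1 − 902/28553·(0.986700+0.958800))/(1+902/28553) = 4549/5000 ≈ 0.909800
step 4 [4y] swap r/1=1235/37318: DF=(1 − 1235/37318·(0.986700+0.958800+0.909800))/(1+1235/37318) = 1753/2000 ≈ 0.876500
step 5 [5y] zero: DF = P = 8619/10000 ≈ 0.861900
step 6 [6y] swap r/1=1796/54141: DF=(1 − 1796/54141·(0.986700+0.958800+0.909800+0.876500+0.861900))/(1+1796/54141) = 2051/2500 ≈ 0.820400
step 7 [7y] zero: DF = P = 484/625 ≈ 0.774400

1 1 9867/10000
2 2 2397/2500
3 3 4549/5000
4 4 1753/2000
5 5 8619/10000
6 6 2051/2500
7 7 484/625
s(4y) = (1/(1753/2000) − 1)/(4) = 247/7012 ≈ 3.5225%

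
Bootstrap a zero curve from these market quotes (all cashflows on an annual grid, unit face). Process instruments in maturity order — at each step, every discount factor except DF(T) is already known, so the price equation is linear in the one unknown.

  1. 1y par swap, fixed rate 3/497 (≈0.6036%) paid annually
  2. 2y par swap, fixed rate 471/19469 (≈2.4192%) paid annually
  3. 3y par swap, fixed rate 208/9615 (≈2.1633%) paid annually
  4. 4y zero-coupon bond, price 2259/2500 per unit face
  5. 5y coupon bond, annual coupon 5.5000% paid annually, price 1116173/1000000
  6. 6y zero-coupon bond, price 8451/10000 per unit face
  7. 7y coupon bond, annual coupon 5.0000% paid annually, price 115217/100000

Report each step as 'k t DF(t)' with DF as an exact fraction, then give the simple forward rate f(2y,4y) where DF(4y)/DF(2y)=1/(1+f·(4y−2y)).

1 1 497/500
2 2 9529/10000
3 3 586/625
4 4 2259/2500
5 5 1721/2000
6 6 8451/10000
7 7 8357/10000
f(2y,4y) = ((9529/10000)/(2259/2500) − 1)/(2) = 493/18072 ≈ 2.7280%

step 1 [1y] swap r/1=3/497: DF=(1 − 3/497·(0))/(1+3/497) = 497/500 ≈ 0.994000
step 2 [2y] swap r/1=471/19469: DF=(1 − 471/19469·(0.994000))/(1+471/19469) = 9529/10000 ≈ 0.952900
step 3 [3y] swap r/1=208/9615: DF=(1 − 208/9615·(0.994000+0.952900))/(1+208/9615) = 586/625 ≈ 0.937600
step 4 [4y] zero: DF = P = 2259/2500 ≈ 0.903600
step 5 [5y] bond c/1=11/200: DF=(1116173/1000000 − 11/200·(0.994000+0.952900+0.937600+0.903600))/(1+11/200) = 1721/2000 ≈ 0.860500
step 6 [6y] zero: DF = P = 8451/10000 ≈ 0.845100
step 7 [7y] bond c/1=1/20: DF=(115217/100000 − 1/20·(0.994000+0.952900+0.937600+0.903600+0.860500+0.845100))/(1+1/20) = 8357/10000 ≈ 0.835700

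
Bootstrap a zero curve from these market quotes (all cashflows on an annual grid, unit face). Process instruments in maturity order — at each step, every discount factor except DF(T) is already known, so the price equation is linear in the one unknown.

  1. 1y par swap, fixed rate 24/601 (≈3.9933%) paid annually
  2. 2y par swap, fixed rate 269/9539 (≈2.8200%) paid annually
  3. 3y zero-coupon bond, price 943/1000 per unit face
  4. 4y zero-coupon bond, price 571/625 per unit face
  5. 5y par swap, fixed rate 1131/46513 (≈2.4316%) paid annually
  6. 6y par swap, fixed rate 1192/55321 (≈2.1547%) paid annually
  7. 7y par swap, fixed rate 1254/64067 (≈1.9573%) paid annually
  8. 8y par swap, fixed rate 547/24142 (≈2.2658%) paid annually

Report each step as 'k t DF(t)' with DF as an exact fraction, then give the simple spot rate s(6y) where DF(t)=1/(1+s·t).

step 1 [1y] swap r/1=24/601: DF=(1 − 24/601·(0))/(1+24/601) = 601/625 ≈ 0.961600
step 2 [2y] swap r/1=269/9539: DF=(1 − 269/9539·(0.961600))/(1+269/9539) = 4731/5000 ≈ 0.946200
step 3 [3y] zero: DF = P = 943/1000 ≈ 0.943000
step 4 [4y] zero: DF = P = 571/625 ≈ 0.913600
step 5 [5y] swap r/1=1131/46513: DF=(1 − 1131/46513·(0.961600+0.946200+0.943000+0.913600))/(1+1131/46513) = 8869/10000 ≈ 0.886900
step 6 [6y] swap r/1=1192/55321: DF=(1 − 1192/55321·(0.961600+0.946200+0.943000+0.913600+0.886900))/(1+1192/55321) = 1101/1250 ≈ 0.880800
step 7 [7y] swap r/1=1254/64067: DF=(1 − 1254/64067·(0.961600+0.946200+0.943000+0.913600+0.886900+0.880800))/(1+1254/64067) = 4373/5000 ≈ 0.874600
step 8 [8y] swap r/1=547/24142: DF=(1 − 547/24142·(0.961600+0.946200+0.943000+0.913600+0.886900+0.880800+0.874600))/(1+547/24142) = 8359/10000 ≈ 0.835900

1 1 601/625
2 2 4731/5000
3 3 943/1000
4 4 571/625
5 5 8869/10000
6 6 1101/1250
7 7 4373/5000
8 8 8359/10000
s(6y) = (1/(1101/1250) − 1)/(6) = 149/6606 ≈ 2.2555%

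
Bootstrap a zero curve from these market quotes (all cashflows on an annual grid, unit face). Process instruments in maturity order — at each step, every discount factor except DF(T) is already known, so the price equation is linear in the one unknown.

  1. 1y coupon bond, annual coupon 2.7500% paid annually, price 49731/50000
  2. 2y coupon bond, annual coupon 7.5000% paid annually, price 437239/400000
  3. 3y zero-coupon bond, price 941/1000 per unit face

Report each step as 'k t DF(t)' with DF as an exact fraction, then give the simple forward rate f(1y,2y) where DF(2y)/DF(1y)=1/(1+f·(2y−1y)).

1 1 121/125
2 2 9493/10000
3 3 941/1000
f(1y,2y) = ((121/125)/(9493/10000) − 1)/(1) = 17/863 ≈ 1.9699%

step 1 [1y] bond c/1=11/400: DF=(49731/50000 − 11/400·(0))/(1+11/400) = 121/125 ≈ 0.968000
step 2 [2y] bond c/1=3/40: DF=(437239/400000 − 3/40·(0.968000))/(1+3/40) = 9493/10000 ≈ 0.949300
step 3 [3y] zero: DF = P = 941/1000 ≈ 0.941000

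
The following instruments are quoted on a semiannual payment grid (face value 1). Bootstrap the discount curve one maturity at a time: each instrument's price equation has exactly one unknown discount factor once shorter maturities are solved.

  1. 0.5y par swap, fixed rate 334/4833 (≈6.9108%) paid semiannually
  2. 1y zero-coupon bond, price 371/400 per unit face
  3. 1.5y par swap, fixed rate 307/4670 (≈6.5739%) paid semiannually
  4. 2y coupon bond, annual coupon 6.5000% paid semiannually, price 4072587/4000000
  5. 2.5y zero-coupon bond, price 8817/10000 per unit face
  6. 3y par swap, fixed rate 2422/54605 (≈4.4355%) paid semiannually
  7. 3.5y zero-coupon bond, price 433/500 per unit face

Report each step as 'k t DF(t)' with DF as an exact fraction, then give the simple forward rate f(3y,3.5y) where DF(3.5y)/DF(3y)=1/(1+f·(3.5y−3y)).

step 1 [0.5y] swap r/2=167/4833: DF=(1 − 167/4833·(0))/(1+167/4833) = 4833/5000 ≈ 0.966600
step 2 [1y] zero: DF = P = 371/400 ≈ 0.927500
step 3 [1.5y] swap r/2=307/9340: DF=(1 − 307/9340·(0.966600+0.927500))/(1+307/9340) = 9079/10000 ≈ 0.907900
step 4 [2y] bond c/2=13/400: DF=(4072587/4000000 − 13/400·(0.966600+0.927500+0.907900))/(1+13/400) = 8979/10000 ≈ 0.897900
step 5 [2.5y] zero: DF = P = 8817/10000 ≈ 0.881700
step 6 [3y] swap r/2=1211/54605: DF=(1 − 1211/54605·(0.966600+0.927500+0.907900+0.897900+0.881700))/(1+1211/54605) = 8789/10000 ≈ 0.878900
step 7 [3.5y] zero: DF = P = 433/500 ≈ 0.866000

1 1/2 4833/5000
2 1 371/400
3 3/2 9079/10000
4 2 8979/10000
5 5/2 8817/10000
6 3 8789/10000
7 7/2 433/500
f(3y,3.5y) = ((8789/10000)/(433/500) − 1)/(1/2) = 129/4330 ≈ 2.9792%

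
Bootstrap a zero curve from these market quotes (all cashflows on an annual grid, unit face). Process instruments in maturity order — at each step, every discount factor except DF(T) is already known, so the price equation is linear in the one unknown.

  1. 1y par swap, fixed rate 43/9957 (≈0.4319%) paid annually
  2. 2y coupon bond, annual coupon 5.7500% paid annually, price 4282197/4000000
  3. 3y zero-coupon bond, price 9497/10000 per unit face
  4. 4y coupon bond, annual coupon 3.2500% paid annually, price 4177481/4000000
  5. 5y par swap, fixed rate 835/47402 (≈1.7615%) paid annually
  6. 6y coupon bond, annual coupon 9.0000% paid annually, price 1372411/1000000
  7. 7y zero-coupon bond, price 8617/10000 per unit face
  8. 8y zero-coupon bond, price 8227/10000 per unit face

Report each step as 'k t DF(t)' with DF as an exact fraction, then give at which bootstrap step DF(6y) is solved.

1 1 9957/10000
2 2 4791/5000
3 3 9497/10000
4 4 9201/10000
5 5 1833/2000
6 6 8677/10000
7 7 8617/10000
8 8 8227/10000
DF(6y) is solved at step 6

step 1 [1y] swap r/1=43/9957: DF=(1 − 43/9957·(0))/(1+43/9957) = 9957/10000 ≈ 0.995700
step 2 [2y] bond c/1=23/400: DF=(4282197/4000000 − 23/400·(0.995700))/(1+23/400) = 4791/5000 ≈ 0.958200
step 3 [3y] zero: DF = P = 9497/10000 ≈ 0.949700
step 4 [4y] bond c/1=13/400: DF=(4177481/4000000 − 13/400·(0.995700+0.958200+0.949700))/(1+13/400) = 9201/10000 ≈ 0.920100
step 5 [5y] swap r/1=835/47402: DF=(1 − 835/47402·(0.995700+0.958200+0.949700+0.920100))/(1+835/47402) = 1833/2000 ≈ 0.916500
step 6 [6y] bond c/1=9/100: DF=(1372411/1000000 − 9/100·(0.995700+0.958200+0.949700+0.920100+0.916500))/(1+9/100) = 8677/10000 ≈ 0.867700
step 7 [7y] zero: DF = P = 8617/10000 ≈ 0.861700
step 8 [8y] zero: DF = P = 8227/10000 ≈ 0.822700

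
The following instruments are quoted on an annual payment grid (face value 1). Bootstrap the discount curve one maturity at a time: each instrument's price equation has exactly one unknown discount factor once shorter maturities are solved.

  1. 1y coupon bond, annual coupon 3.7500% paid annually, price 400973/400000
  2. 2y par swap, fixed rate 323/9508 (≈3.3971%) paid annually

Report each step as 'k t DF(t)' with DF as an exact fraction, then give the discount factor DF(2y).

1 1 4831/5000
2 2 4677/5000
DF(2y) = 4677/5000 ≈ 0.935400

step 1 [1y] bond c/1=3/80: DF=(400973/400000 − 3/80·(0))/(1+3/80) = 4831/5000 ≈ 0.966200
step 2 [2y] swap r/1=323/9508: DF=(1 − 323/9508·(0.966200))/(1+323/9508) = 4677/5000 ≈ 0.935400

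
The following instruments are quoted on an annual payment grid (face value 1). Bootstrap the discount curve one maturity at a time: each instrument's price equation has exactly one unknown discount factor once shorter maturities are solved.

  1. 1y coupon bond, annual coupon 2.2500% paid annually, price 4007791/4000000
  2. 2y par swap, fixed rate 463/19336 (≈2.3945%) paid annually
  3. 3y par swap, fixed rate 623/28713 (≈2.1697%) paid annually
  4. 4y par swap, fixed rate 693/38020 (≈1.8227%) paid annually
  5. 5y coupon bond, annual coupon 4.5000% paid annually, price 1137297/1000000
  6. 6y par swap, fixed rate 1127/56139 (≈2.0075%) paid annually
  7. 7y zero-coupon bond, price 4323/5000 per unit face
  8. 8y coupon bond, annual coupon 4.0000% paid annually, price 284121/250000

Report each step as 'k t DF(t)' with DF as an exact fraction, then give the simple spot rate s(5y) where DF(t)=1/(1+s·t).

step 1 [1y] bond c/1=9/400: DF=(4007791/4000000 − 9/400·(0))/(1+9/400) = 9799/10000 ≈ 0.979900
step 2 [2y] swap r/1=463/19336: DF=(1 − 463/19336·(0.979900))/(1+463/19336) = 9537/10000 ≈ 0.953700
step 3 [3y] swap r/1=623/28713: DF=(1 − 623/28713·(0.979900+0.953700))/(1+623/28713) = 9377/10000 ≈ 0.937700
step 4 [4y] swap r/1=693/38020: DF=(1 − 693/38020·(0.979900+0.953700+0.937700))/(1+693/38020) = 9307/10000 ≈ 0.930700
step 5 [5y] bond c/1=9/200: DF=(1137297/1000000 − 9/200·(0.979900+0.953700+0.937700+0.930700))/(1+9/200) = 4623/5000 ≈ 0.924600
step 6 [6y] swap r/1=1127/56139: DF=(1 − 1127/56139·(0.979900+0.953700+0.937700+0.930700+0.924600))/(1+1127/56139) = 8873/10000 ≈ 0.887300
step 7 [7y] zero: DF = P = 4323/5000 ≈ 0.864600
step 8 [8y] bond c/1=1/25: DF=(284121/250000 − 1/25·(0.979900+0.953700+0.937700+0.930700+0.924600+0.887300+0.864600))/(1+1/25) = 2109/2500 ≈ 0.843600

1 1 9799/10000
2 2 9537/10000
3 3 9377/10000
4 4 9307/10000
5 5 4623/5000
6 6 8873/10000
7 7 4323/5000
8 8 2109/2500
s(5y) = (1/(4623/5000) − 1)/(5) = 377/23115 ≈ 1.6310%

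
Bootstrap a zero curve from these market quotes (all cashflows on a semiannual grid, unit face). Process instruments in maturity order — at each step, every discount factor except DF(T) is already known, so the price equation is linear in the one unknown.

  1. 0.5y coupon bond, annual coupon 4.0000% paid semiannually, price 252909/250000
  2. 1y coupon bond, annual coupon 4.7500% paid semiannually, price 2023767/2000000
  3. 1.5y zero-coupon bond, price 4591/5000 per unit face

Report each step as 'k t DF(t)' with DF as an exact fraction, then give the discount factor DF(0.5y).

1 1/2 4959/5000
2 1 4827/5000
3 3/2 4591/5000
DF(0.5y) = 4959/5000 ≈ 0.991800

step 1 [0.5y] bond c/2=1/50: DF=(252909/250000 − 1/50·(0))/(1+1/50) = 4959/5000 ≈ 0.991800
step 2 [1y] bond c/2=19/800: DF=(2023767/2000000 − 19/800·(0.991800))/(1+19/800) = 4827/5000 ≈ 0.965400
step 3 [1.5y] zero: DF = P = 4591/5000 ≈ 0.918200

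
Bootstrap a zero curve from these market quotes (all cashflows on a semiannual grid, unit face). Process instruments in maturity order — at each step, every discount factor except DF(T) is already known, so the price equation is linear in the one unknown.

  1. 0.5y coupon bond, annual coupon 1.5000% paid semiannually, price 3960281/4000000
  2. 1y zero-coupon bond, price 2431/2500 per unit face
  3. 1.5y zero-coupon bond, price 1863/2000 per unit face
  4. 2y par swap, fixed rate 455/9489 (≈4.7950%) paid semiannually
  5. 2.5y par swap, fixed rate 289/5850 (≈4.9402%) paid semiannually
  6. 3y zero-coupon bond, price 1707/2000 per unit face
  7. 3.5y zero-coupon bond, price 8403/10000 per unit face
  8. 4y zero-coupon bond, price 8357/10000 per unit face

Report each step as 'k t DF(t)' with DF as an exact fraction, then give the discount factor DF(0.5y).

1 1/2 9827/10000
2 1 2431/2500
3 3/2 1863/2000
4 2 909/1000
5 5/2 2211/2500
6 3 1707/2000
7 7/2 8403/10000
8 4 8357/10000
DF(0.5y) = 9827/10000 ≈ 0.982700

step 1 [0.5y] bond c/2=3/400: DF=(3960281/4000000 − 3/400·(0))/(1+3/400) = 9827/10000 ≈ 0.982700
step 2 [1y] zero: DF = P = 2431/2500 ≈ 0.972400
step 3 [1.5y] zero: DF = P = 1863/2000 ≈ 0.931500
step 4 [2y] swap r/2=455/18978: DF=(1 − 455/18978·(0.982700+0.972400+0.931500))/(1+455/18978) = 909/1000 ≈ 0.909000
step 5 [2.5y] swap r/2=289/11700: DF=(1 − 289/11700·(0.982700+0.972400+0.931500+0.909000))/(1+289/11700) = 2211/2500 ≈ 0.884400
step 6 [3y] zero: DF = P = 1707/2000 ≈ 0.853500
step 7 [3.5y] zero: DF = P = 8403/10000 ≈ 0.840300
step 8 [4y] zero: DF = P = 8357/10000 ≈ 0.835700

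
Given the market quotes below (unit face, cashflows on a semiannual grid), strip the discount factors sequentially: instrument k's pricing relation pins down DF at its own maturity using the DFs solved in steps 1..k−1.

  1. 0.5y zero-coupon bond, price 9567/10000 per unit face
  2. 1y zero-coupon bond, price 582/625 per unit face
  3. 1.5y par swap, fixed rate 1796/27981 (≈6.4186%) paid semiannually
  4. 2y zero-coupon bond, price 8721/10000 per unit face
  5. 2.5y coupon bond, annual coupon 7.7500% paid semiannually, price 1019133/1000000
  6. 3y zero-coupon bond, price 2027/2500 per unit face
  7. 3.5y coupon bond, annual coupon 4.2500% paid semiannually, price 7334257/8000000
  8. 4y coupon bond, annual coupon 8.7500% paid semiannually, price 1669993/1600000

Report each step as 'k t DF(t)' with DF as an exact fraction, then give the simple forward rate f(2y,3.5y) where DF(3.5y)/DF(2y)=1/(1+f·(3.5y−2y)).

1 1/2 9567/10000
2 1 582/625
3 3/2 4551/5000
4 2 8721/10000
5 5/2 4221/5000
6 3 2027/2500
7 7/2 7869/10000
8 4 3719/5000
f(2y,3.5y) = ((8721/10000)/(7869/10000) − 1)/(3/2) = 568/7869 ≈ 7.2182%

step 1 [0.5y] zero: DF = P = 9567/10000 ≈ 0.956700
step 2 [1y] zero: DF = P = 582/625 ≈ 0.931200
step 3 [1.5y] swap r/2=898/27981: DF=(1 − 898/27981·(0.956700+0.931200))/(1+898/27981) = 4551/5000 ≈ 0.910200
step 4 [2y] zero: DF = P = 8721/10000 ≈ 0.872100
step 5 [2.5y] bond c/2=31/800: DF=(1019133/1000000 − 31/800·(0.956700+0.931200+0.910200+0.872100))/(1+31/800) = 4221/5000 ≈ 0.844200
step 6 [3y] zero: DF = P = 2027/2500 ≈ 0.810800
step 7 [3.5y] bond c/2=17/800: DF=(7334257/8000000 − 17/800·(0.956700+0.931200+0.910200+0.872100+0.844200+0.810800))/(1+17/800) = 7869/10000 ≈ 0.786900
step 8 [4y] bond c/2=7/160: DF=(1669993/1600000 − 7/160·(0.956700+0.931200+0.910200+0.872100+0.844200+0.810800+0.786900))/(1+7/160) = 3719/5000 ≈ 0.743800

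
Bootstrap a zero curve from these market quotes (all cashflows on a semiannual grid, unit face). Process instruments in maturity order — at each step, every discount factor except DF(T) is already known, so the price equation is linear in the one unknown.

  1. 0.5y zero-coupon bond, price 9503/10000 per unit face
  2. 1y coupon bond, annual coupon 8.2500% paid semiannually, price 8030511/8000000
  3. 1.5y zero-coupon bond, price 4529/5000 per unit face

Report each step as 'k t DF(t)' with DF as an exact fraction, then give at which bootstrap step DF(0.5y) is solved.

step 1 [0.5y] zero: DF = P = 9503/10000 ≈ 0.950300
step 2 [1y] bond c/2=33/800: DF=(8030511/8000000 − 33/800·(0.950300))/(1+33/800) = 579/625 ≈ 0.926400
step 3 [1.5y] zero: DF = P = 4529/5000 ≈ 0.905800

1 1/2 9503/10000
2 1 579/625
3 3/2 4529/5000
DF(0.5y) is solved at step 1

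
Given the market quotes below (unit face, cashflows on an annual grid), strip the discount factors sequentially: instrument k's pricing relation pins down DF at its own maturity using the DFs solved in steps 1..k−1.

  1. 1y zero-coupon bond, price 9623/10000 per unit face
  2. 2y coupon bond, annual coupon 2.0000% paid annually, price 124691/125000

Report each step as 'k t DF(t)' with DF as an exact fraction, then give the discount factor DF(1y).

1 1 9623/10000
2 2 9591/10000
DF(1y) = 9623/10000 ≈ 0.962300

step 1 [1y] zero: DF = P = 9623/10000 ≈ 0.962300
step 2 [2y] bond c/1=1/50: DF=(124691/125000 − 1/50·(0.962300))/(1+1/50) = 9591/10000 ≈ 0.959100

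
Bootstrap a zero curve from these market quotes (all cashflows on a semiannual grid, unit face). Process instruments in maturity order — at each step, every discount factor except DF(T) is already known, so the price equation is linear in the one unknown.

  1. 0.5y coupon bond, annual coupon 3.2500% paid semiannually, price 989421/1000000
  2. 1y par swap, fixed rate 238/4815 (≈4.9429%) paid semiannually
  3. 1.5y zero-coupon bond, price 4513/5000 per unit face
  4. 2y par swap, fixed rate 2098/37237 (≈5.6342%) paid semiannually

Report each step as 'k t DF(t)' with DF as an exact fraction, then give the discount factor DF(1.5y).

step 1 [0.5y] bond c/2=13/800: DF=(989421/1000000 − 13/800·(0))/(1+13/800) = 1217/1250 ≈ 0.973600
step 2 [1y] swap r/2=119/4815: DF=(1 − 119/4815·(0.973600))/(1+119/4815) = 2381/2500 ≈ 0.952400
step 3 [1.5y] zero: DF = P = 4513/5000 ≈ 0.902600
step 4 [2y] swap r/2=1049/37237: DF=(1 − 1049/37237·(0.973600+0.952400+0.902600))/(1+1049/37237) = 8951/10000 ≈ 0.895100

1 1/2 1217/1250
2 1 2381/2500
3 3/2 4513/5000
4 2 8951/10000
DF(1.5y) = 4513/5000 ≈ 0.902600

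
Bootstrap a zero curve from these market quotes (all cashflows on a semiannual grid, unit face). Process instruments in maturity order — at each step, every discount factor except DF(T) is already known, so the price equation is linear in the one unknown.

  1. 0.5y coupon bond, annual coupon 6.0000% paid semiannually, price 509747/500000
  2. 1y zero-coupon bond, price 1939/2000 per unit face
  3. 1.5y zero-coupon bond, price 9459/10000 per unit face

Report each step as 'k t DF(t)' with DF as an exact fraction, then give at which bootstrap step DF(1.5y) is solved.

1 1/2 4949/5000
2 1 1939/2000
3 3/2 9459/10000
DF(1.5y) is solved at step 3

step 1 [0.5y] bond c/2=3/100: DF=(509747/500000 − 3/100·(0))/(1+3/100) = 4949/5000 ≈ 0.989800
step 2 [1y] zero: DF = P = 1939/2000 ≈ 0.969500
step 3 [1.5y] zero: DF = P = 9459/10000 ≈ 0.945900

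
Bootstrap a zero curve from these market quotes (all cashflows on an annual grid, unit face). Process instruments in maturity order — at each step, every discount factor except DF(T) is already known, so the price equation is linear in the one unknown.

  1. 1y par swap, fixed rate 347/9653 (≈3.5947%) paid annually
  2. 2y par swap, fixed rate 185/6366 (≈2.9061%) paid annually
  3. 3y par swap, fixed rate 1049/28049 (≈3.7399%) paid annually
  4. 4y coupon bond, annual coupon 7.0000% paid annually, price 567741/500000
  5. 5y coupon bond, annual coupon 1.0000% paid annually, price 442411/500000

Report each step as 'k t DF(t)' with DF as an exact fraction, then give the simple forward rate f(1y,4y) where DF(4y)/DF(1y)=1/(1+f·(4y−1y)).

1 1 9653/10000
2 2 1889/2000
3 3 8951/10000
4 4 8777/10000
5 5 2099/2500
f(1y,4y) = ((9653/10000)/(8777/10000) − 1)/(3) = 292/8777 ≈ 3.3269%

step 1 [1y] swap r/1=347/9653: DF=(1 − 347/9653·(0))/(1+347/9653) = 9653/10000 ≈ 0.965300
step 2 [2y] swap r/1=185/6366: DF=(1 − 185/6366·(0.965300))/(1+185/6366) = 1889/2000 ≈ 0.944500
step 3 [3y] swap r/1=1049/28049: DF=(1 − 1049/28049·(0.965300+0.944500))/(1+1049/28049) = 8951/10000 ≈ 0.895100
step 4 [4y] bond c/1=7/100: DF=(567741/500000 − 7/100·(0.965300+0.944500+0.895100))/(1+7/100) = 8777/10000 ≈ 0.877700
step 5 [5y] bond c/1=1/100: DF=(442411/500000 − 1/100·(0.965300+0.944500+0.895100+0.877700))/(1+1/100) = 2099/2500 ≈ 0.839600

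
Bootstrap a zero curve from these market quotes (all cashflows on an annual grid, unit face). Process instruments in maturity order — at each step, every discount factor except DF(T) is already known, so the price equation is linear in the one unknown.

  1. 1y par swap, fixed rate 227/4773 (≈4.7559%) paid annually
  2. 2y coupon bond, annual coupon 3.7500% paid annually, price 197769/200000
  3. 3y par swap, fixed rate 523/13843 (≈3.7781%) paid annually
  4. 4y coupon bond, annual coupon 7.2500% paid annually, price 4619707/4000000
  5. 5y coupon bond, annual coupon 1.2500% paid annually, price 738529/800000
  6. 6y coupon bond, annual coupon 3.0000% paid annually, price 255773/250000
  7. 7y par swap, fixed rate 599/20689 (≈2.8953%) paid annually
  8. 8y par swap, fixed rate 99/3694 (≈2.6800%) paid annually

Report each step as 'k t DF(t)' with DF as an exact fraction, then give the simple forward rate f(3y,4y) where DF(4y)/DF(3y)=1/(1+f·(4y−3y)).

step 1 [1y] swap r/1=227/4773: DF=(1 − 227/4773·(0))/(1+227/4773) = 4773/5000 ≈ 0.954600
step 2 [2y] bond c/1=3/80: DF=(197769/200000 − 3/80·(0.954600))/(1+3/80) = 4593/5000 ≈ 0.918600
step 3 [3y] swap r/1=523/13843: DF=(1 − 523/13843·(0.954600+0.918600))/(1+523/13843) = 4477/5000 ≈ 0.895400
step 4 [4y] bond c/1=29/400: DF=(4619707/4000000 − 29/400·(0.954600+0.918600+0.895400))/(1+29/400) = 8897/10000 ≈ 0.889700
step 5 [5y] bond c/1=1/80: DF=(738529/800000 − 1/80·(0.954600+0.918600+0.895400+0.889700))/(1+1/80) = 4333/5000 ≈ 0.866600
step 6 [6y] bond c/1=3/100: DF=(255773/250000 − 3/100·(0.954600+0.918600+0.895400+0.889700+0.866600))/(1+3/100) = 1723/2000 ≈ 0.861500
step 7 [7y] swap r/1=599/20689: DF=(1 − 599/20689·(0.954600+0.918600+0.895400+0.889700+0.866600+0.861500))/(1+599/20689) = 8203/10000 ≈ 0.820300
step 8 [8y] swap r/1=99/3694: DF=(1 − 99/3694·(0.954600+0.918600+0.895400+0.889700+0.866600+0.861500+0.820300))/(1+99/3694) = 8119/10000 ≈ 0.811900

1 1 4773/5000
2 2 4593/5000
3 3 4477/5000
4 4 8897/10000
5 5 4333/5000
6 6 1723/2000
7 7 8203/10000
8 8 8119/10000
f(3y,4y) = ((4477/5000)/(8897/10000) − 1)/(1) = 57/8897 ≈ 0.6407%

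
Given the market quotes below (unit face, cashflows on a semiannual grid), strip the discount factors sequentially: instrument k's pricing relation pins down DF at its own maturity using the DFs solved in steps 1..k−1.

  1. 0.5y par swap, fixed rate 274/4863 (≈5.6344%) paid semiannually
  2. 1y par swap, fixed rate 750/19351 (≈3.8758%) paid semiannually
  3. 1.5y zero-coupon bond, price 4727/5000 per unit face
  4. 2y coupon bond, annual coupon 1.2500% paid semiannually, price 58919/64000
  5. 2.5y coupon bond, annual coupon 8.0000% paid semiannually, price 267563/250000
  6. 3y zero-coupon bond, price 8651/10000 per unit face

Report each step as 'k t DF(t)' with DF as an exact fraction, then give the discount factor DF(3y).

1 1/2 4863/5000
2 1 77/80
3 3/2 4727/5000
4 2 897/1000
5 5/2 4419/5000
6 3 8651/10000
DF(3y) = 8651/10000 ≈ 0.865100

step 1 [0.5y] swap r/2=137/4863: DF=(1 − 137/4863·(0))/(1+137/4863) = 4863/5000 ≈ 0.972600
step 2 [1y] swap r/2=375/19351: DF=(1 − 375/19351·(0.972600))/(1+375/19351) = 77/80 ≈ 0.962500
step 3 [1.5y] zero: DF = P = 4727/5000 ≈ 0.945400
step 4 [2y] bond c/2=1/160: DF=(58919/64000 − 1/160·(0.972600+0.962500+0.945400))/(1+1/160) = 897/1000 ≈ 0.897000
step 5 [2.5y] bond c/2=1/25: DF=(267563/250000 − 1/25·(0.972600+0.962500+0.945400+0.897000))/(1+1/25) = 4419/5000 ≈ 0.883800
step 6 [3y] zero: DF = P = 8651/10000 ≈ 0.865100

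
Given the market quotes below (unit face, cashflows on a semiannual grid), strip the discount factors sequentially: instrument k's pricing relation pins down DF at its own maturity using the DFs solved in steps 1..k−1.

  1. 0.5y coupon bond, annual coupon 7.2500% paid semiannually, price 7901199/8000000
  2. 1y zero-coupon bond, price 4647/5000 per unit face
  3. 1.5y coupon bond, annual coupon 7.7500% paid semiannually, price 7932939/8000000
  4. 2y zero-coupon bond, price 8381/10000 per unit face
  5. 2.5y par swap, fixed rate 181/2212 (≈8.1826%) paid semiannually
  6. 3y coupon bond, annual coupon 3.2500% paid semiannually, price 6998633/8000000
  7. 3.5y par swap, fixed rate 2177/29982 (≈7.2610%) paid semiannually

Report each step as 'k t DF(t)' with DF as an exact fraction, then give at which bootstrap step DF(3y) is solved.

step 1 [0.5y] bond c/2=29/800: DF=(7901199/8000000 − 29/800·(0))/(1+29/800) = 9531/10000 ≈ 0.953100
step 2 [1y] zero: DF = P = 4647/5000 ≈ 0.929400
step 3 [1.5y] bond c/2=31/800: DF=(7932939/8000000 − 31/800·(0.953100+0.929400))/(1+31/800) = 2211/2500 ≈ 0.884400
step 4 [2y] zero: DF = P = 8381/10000 ≈ 0.838100
step 5 [2.5y] swap r/2=181/4424: DF=(1 − 181/4424·(0.953100+0.929400+0.884400+0.838100))/(1+181/4424) = 819/1000 ≈ 0.819000
step 6 [3y] bond c/2=13/800: DF=(6998633/8000000 − 13/800·(0.953100+0.929400+0.884400+0.838100+0.819000))/(1+13/800) = 7901/10000 ≈ 0.790100
step 7 [3.5y] swap r/2=2177/59964: DF=(1 − 2177/59964·(0.953100+0.929400+0.884400+0.838100+0.819000+0.790100))/(1+2177/59964) = 7823/10000 ≈ 0.782300

1 1/2 9531/10000
2 1 4647/5000
3 3/2 2211/2500
4 2 8381/10000
5 5/2 819/1000
6 3 7901/10000
7 7/2 7823/10000
DF(3y) is solved at step 6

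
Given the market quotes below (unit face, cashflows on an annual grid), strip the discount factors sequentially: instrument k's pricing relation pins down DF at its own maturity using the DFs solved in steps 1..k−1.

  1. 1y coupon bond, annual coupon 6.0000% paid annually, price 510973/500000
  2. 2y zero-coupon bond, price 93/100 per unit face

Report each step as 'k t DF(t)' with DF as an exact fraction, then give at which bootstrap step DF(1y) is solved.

step 1 [1y] bond c/1=3/50: DF=(510973/500000 − 3/50·(0))/(1+3/50) = 9641/10000 ≈ 0.964100
step 2 [2y] zero: DF = P = 93/100 ≈ 0.930000

1 1 9641/10000
2 2 93/100
DF(1y) is solved at step 1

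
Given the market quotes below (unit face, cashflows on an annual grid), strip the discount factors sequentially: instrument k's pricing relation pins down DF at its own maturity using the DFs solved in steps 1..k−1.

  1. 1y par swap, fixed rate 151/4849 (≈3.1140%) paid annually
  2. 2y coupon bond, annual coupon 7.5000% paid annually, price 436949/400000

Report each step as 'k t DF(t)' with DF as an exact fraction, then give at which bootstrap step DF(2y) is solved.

step 1 [1y] swap r/1=151/4849: DF=(1 − 151/4849·(0))/(1+151/4849) = 4849/5000 ≈ 0.969800
step 2 [2y] bond c/1=3/40: DF=(436949/400000 − 3/40·(0.969800))/(1+3/40) = 1897/2000 ≈ 0.948500

1 1 4849/5000
2 2 1897/2000
DF(2y) is solved at step 2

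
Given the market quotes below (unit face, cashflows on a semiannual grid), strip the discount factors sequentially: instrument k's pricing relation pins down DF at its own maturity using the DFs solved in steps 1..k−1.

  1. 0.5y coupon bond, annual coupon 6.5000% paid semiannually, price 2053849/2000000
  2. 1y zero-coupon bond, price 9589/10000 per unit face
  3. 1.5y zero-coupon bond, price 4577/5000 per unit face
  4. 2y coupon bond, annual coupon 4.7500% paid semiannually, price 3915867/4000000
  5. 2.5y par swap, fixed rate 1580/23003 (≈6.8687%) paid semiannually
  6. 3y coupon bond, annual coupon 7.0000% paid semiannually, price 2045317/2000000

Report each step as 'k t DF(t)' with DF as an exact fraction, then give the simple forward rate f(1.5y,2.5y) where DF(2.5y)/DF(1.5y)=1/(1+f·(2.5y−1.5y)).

step 1 [0.5y] bond c/2=13/400: DF=(2053849/2000000 − 13/400·(0))/(1+13/400) = 4973/5000 ≈ 0.994600
step 2 [1y] zero: DF = P = 9589/10000 ≈ 0.958900
step 3 [1.5y] zero: DF = P = 4577/5000 ≈ 0.915400
step 4 [2y] bond c/2=19/800: DF=(3915867/4000000 − 19/800·(0.994600+0.958900+0.915400))/(1+19/800) = 8897/10000 ≈ 0.889700
step 5 [2.5y] swap r/2=790/23003: DF=(1 − 790/23003·(0.994600+0.958900+0.915400+0.889700))/(1+790/23003) = 421/500 ≈ 0.842000
step 6 [3y] bond c/2=7/200: DF=(2045317/2000000 − 7/200·(0.994600+0.958900+0.915400+0.889700+0.842000))/(1+7/200) = 333/400 ≈ 0.832500

1 1/2 4973/5000
2 1 9589/10000
3 3/2 4577/5000
4 2 8897/10000
5 5/2 421/500
6 3 333/400
f(1.5y,2.5y) = ((4577/5000)/(421/500) − 1)/(1) = 367/4210 ≈ 8.7173%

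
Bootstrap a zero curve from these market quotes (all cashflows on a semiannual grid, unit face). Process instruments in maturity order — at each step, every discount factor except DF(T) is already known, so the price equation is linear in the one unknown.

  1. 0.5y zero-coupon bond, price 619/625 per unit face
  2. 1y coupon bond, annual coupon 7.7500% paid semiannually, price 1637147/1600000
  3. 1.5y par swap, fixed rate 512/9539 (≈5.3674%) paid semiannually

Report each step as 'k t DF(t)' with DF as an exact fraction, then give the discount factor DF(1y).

1 1/2 619/625
2 1 9481/10000
3 3/2 577/625
DF(1y) = 9481/10000 ≈ 0.948100

step 1 [0.5y] zero: DF = P = 619/625 ≈ 0.990400
step 2 [1y] bond c/2=31/800: DF=(1637147/1600000 − 31/800·(0.990400))/(1+31/800) = 9481/10000 ≈ 0.948100
step 3 [1.5y] swap r/2=256/9539: DF=(1 − 256/9539·(0.990400+0.948100))/(1+256/9539) = 577/625 ≈ 0.923200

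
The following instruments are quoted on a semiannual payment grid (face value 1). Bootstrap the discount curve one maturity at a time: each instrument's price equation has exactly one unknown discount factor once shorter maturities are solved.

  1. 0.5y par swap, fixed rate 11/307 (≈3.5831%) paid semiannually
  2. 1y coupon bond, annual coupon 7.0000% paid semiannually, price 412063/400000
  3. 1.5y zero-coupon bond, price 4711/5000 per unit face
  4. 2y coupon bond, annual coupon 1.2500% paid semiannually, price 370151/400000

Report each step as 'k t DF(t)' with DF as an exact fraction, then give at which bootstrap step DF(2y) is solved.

1 1/2 614/625
2 1 9621/10000
3 3/2 4711/5000
4 2 9017/10000
DF(2y) is solved at step 4

step 1 [0.5y] swap r/2=11/614: DF=(1 − 11/614·(0))/(1+11/614) = 614/625 ≈ 0.982400
step 2 [1y] bond c/2=7/200: DF=(412063/400000 − 7/200·(0.982400))/(1+7/200) = 9621/10000 ≈ 0.962100
step 3 [1.5y] zero: DF = P = 4711/5000 ≈ 0.942200
step 4 [2y] bond c/2=1/160: DF=(370151/400000 − 1/160·(0.982400+0.962100+0.942200))/(1+1/160) = 9017/10000 ≈ 0.901700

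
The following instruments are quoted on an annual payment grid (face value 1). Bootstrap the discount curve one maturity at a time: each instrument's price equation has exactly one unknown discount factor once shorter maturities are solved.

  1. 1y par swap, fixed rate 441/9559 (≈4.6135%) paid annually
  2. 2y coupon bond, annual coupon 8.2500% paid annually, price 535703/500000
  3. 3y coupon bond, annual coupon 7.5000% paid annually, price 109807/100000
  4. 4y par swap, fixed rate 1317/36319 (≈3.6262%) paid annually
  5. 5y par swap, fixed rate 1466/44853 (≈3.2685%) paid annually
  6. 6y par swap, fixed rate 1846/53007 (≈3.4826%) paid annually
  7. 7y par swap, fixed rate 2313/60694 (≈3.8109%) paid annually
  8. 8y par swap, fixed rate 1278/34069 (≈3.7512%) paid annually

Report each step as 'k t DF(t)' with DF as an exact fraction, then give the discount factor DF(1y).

step 1 [1y] swap r/1=441/9559: DF=(1 − 441/9559·(0))/(1+441/9559) = 9559/10000 ≈ 0.955900
step 2 [2y] bond c/1=33/400: DF=(535703/500000 − 33/400·(0.955900))/(1+33/400) = 9169/10000 ≈ 0.916900
step 3 [3y] bond c/1=3/40: DF=(109807/100000 − 3/40·(0.955900+0.916900))/(1+3/40) = 2227/2500 ≈ 0.890800
step 4 [4y] swap r/1=1317/36319: DF=(1 − 1317/36319·(0.955900+0.916900+0.890800))/(1+1317/36319) = 8683/10000 ≈ 0.868300
step 5 [5y] swap r/1=1466/44853: DF=(1 − 1466/44853·(0.955900+0.916900+0.890800+0.868300))/(1+1466/44853) = 4267/5000 ≈ 0.853400
step 6 [6y] swap r/1=1846/53007: DF=(1 − 1846/53007·(0.955900+0.916900+0.890800+0.868300+0.853400))/(1+1846/53007) = 4077/5000 ≈ 0.815400
step 7 [7y] swap r/1=2313/60694: DF=(1 − 2313/60694·(0.955900+0.916900+0.890800+0.868300+0.853400+0.815400))/(1+2313/60694) = 7687/10000 ≈ 0.768700
step 8 [8y] swap r/1=1278/34069: DF=(1 − 1278/34069·(0.955900+0.916900+0.890800+0.868300+0.853400+0.815400+0.768700))/(1+1278/34069) = 1861/2500 ≈ 0.744400

1 1 9559/10000
2 2 9169/10000
3 3 2227/2500
4 4 8683/10000
5 5 4267/5000
6 6 4077/5000
7 7 7687/10000
8 8 1861/2500
DF(1y) = 9559/10000 ≈ 0.955900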